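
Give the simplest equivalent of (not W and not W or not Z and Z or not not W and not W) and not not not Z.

(not W and not W or not Z and Z or not not W and not W) and not not not Z
= (not W and not W or not not W and not W) and not not not Z
= (not W and not W or W and not W) and not not not Z
= (not W and not W or W and not W) and not Z
= not W and not Z

not W and not Z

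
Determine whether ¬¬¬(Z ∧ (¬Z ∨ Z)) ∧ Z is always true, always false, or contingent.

always false

¬¬¬(Z ∧ (¬Z ∨ Z)) ∧ Z
= ¬¬¬Z ∧ Z
= ¬Z ∧ Z
= False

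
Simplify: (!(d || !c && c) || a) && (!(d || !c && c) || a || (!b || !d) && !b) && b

(!(d || !c && c) || a) && (!(d || !c && c) || a || (!b || !d) && !b) && b
= (!(d || !c && c) || a) && (!(d || !c && c) || a || !b) && b
= (!(d || !c && c) || a) && b
= (!d || a) && b

(!d || a) && b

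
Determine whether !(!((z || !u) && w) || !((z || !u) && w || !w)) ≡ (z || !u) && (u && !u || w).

E1: !(!((z || !u) && w) || !((z || !u) && w || !w))
    = (z || !u) && w && ((z || !u) && w || !w)   (De Morgan)
    = (z || !u) && w   (absorption)
E2: (z || !u) && (u && !u || w)
    = (z || !u) && w   (complement / identity)
Both reduce to (z || !u) && w, so they are equivalent.

Yes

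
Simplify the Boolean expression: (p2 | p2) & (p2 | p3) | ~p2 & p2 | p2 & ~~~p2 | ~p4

p2 | ~p4

(p2 | p2) & (p2 | p3) | ~p2 & p2 | p2 & ~~~p2 | ~p4
= (p2 | p2) & (p2 | p3) | p2 & ~~~p2 | ~p4   [complement / identity]
= (p2 | p2) & (p2 | p3) | p2 & ~p2 | ~p4   [double negation]
= p2 | p2 & p3 | p2 & ~p2 | ~p4   [distribution]
= p2 | p2 & p3 | ~p4   [complement / identity]
= p2 | ~p4   [absorption]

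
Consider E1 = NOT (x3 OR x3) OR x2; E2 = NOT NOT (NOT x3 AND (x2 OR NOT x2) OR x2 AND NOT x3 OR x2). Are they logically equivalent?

Yes

E1: NOT (x3 OR x3) OR x2
    = NOT x3 OR x2   — idempotence
E2: NOT NOT (NOT x3 AND (x2 OR NOT x2) OR x2 AND NOT x3 OR x2)
    = NOT NOT (NOT x3 AND (x2 OR NOT x2) OR x2)   — absorption
    = NOT x3 AND (x2 OR NOT x2) OR x2   — double negation
    = NOT x3 OR x2   — complement / identity
Both reduce to NOT x3 OR x2, so they are equivalent.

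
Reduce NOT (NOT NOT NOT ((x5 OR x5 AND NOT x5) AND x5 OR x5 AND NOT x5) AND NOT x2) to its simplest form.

NOT (NOT NOT NOT ((x5 OR x5 AND NOT x5) AND x5 OR x5 AND NOT x5) AND NOT x2)
= NOT NOT ((x5 OR x5 AND NOT x5) AND x5 OR x5 AND NOT x5) OR x2   (De Morgan)
= NOT NOT (x5 AND x5 OR x5 AND NOT x5) OR x2   (complement / identity)
= NOT NOT x5 OR x2   (distribution)
= x5 OR x2   (double negation)

x5 OR x2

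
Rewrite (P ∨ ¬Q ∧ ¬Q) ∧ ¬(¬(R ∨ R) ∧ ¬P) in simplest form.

(P ∨ ¬Q ∧ ¬Q) ∧ ¬(¬(R ∨ R) ∧ ¬P)
= (P ∨ ¬Q) ∧ ¬(¬(R ∨ R) ∧ ¬P)   [idempotence]
= (P ∨ ¬Q) ∧ (R ∨ R ∨ P)   [De Morgan]
= P ∨ ¬Q ∧ (R ∨ R)   [distribution]
= P ∨ ¬Q ∧ R   [idempotence]

P ∨ ¬Q ∧ R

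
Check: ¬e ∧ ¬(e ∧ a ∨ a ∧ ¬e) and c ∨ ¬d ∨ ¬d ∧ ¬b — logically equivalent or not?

No

E1: ¬e ∧ ¬(e ∧ a ∨ a ∧ ¬e)
    = ¬e ∧ ¬a   (distribution)
E2: c ∨ ¬d ∨ ¬d ∧ ¬b
    = c ∨ ¬d   (absorption)
These differ: at a=1, b=0, c=1, d=0, e=1, E1 = 0 but E2 = 1.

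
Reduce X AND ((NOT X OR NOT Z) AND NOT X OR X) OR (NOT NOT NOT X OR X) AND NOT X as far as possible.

X AND ((NOT X OR NOT Z) AND NOT X OR X) OR (NOT NOT NOT X OR X) AND NOT X
= X AND ((NOT X OR NOT Z) AND NOT X OR X) OR (NOT X OR X) AND NOT X   — double negation
= X AND (NOT X OR X) OR (NOT X OR X) AND NOT X   — absorption
= NOT X OR X   — distribution
= TRUE   — complement

TRUE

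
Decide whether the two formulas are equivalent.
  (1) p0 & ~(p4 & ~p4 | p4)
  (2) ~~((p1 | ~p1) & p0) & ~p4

Yes

E1: p0 & ~(p4 & ~p4 | p4)
    = p0 & ~p4   — complement / identity
E2: ~~((p1 | ~p1) & p0) & ~p4
    = (p1 | ~p1) & p0 & ~p4   — double negation
    = p0 & ~p4   — complement / identity
Both reduce to p0 & ~p4, so they are equivalent.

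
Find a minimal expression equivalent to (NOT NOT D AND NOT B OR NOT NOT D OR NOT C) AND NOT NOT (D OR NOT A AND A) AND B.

D AND B

(NOT NOT D AND NOT B OR NOT NOT D OR NOT C) AND NOT NOT (D OR NOT A AND A) AND B
= (NOT NOT D OR NOT C) AND NOT NOT (D OR NOT A AND A) AND B
= (D OR NOT C) AND NOT NOT (D OR NOT A AND A) AND B
= (D OR NOT C) AND (D OR NOT A AND A) AND B
= (D OR NOT C) AND D AND B
= D AND B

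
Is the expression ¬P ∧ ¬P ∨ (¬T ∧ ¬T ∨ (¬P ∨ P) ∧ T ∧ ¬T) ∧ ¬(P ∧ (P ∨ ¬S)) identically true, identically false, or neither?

¬P ∧ ¬P ∨ (¬T ∧ ¬T ∨ (¬P ∨ P) ∧ T ∧ ¬T) ∧ ¬(P ∧ (P ∨ ¬S))
= ¬P ∧ ¬P ∨ (¬T ∧ ¬T ∨ (¬P ∨ P) ∧ T ∧ ¬T) ∧ ¬P   (absorption)
= ¬P ∧ ¬P ∨ (¬T ∧ ¬T ∨ T ∧ ¬T) ∧ ¬P   (complement / identity)
= ¬P ∧ ¬P ∨ ¬T ∧ ¬P   (distribution)
= (¬P ∨ ¬T) ∧ ¬P   (distribution)
= ¬P   (absorption)
This depends on P, so it is not a constant.

neither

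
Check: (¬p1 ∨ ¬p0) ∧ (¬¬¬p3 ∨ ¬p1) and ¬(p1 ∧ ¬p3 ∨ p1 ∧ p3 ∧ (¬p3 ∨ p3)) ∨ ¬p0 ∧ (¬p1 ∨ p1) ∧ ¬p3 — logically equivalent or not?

E1: (¬p1 ∨ ¬p0) ∧ (¬¬¬p3 ∨ ¬p1)
    = (¬p1 ∨ ¬p0) ∧ (¬p3 ∨ ¬p1)   [double negation]
    = ¬p1 ∨ ¬p0 ∧ ¬p3   [distribution]
E2: ¬(p1 ∧ ¬p3 ∨ p1 ∧ p3 ∧ (¬p3 ∨ p3)) ∨ ¬p0 ∧ (¬p1 ∨ p1) ∧ ¬p3
    = ¬(p1 ∧ ¬p3 ∨ p1 ∧ p3) ∨ ¬p0 ∧ (¬p1 ∨ p1) ∧ ¬p3   [complement / identity]
    = ¬p1 ∨ ¬p0 ∧ (¬p1 ∨ p1) ∧ ¬p3   [distribution]
    = ¬p1 ∨ ¬p0 ∧ ¬p3   [complement / identity]
Both reduce to ¬p1 ∨ ¬p0 ∧ ¬p3, so they are equivalent.

Yes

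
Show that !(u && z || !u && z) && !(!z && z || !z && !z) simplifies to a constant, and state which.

false

!(u && z || !u && z) && !(!z && z || !z && !z)
= !(u && z || !u && z) && !!z   (distribution)
= !(z && (u || !u)) && !!z   (distribution)
= !z && !!z   (complement / identity)
= !z && z   (double negation)
= false   (complement)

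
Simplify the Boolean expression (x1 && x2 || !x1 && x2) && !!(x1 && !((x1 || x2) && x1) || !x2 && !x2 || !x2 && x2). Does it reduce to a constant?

(x1 && x2 || !x1 && x2) && !!(x1 && !((x1 || x2) && x1) || !x2 && !x2 || !x2 && x2)
= (x1 && x2 || !x1 && x2) && !!(x1 && !x1 || !x2 && !x2 || !x2 && x2)
= (x1 && x2 || !x1 && x2) && (x1 && !x1 || !x2 && !x2 || !x2 && x2)
= (x1 && x2 || !x1 && x2) && (!x2 && !x2 || !x2 && x2)
= x2 && (!x2 && !x2 || !x2 && x2)
= x2 && !x2
= false

false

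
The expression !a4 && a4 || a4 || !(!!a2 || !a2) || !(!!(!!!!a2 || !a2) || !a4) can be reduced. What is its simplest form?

!a4 && a4 || a4 || !(!!a2 || !a2) || !(!!(!!!!a2 || !a2) || !a4)
= !a4 && a4 || a4 || !(!!a2 || !a2) || !(!!(!!a2 || !a2) || !a4)   — double negation
= !a4 && a4 || a4 || !(!!a2 || !a2) || !(!!a2 || !a2) && a4   — De Morgan
= a4 || !(!!a2 || !a2) || !(!!a2 || !a2) && a4   — complement / identity
= a4 || !(!!a2 || !a2)   — absorption
= a4 || !a2 && a2   — De Morgan
= a4   — complement / identity

a4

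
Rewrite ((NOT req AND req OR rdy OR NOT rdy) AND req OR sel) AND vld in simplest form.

(req OR sel) AND vld

((NOT req AND req OR rdy OR NOT rdy) AND req OR sel) AND vld
= ((rdy OR NOT rdy) AND req OR sel) AND vld   — complement / identity
= (req OR sel) AND vld   — complement / identity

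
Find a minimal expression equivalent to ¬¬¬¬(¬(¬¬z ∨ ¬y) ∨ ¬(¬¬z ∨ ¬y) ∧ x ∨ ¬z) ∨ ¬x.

¬z ∨ ¬x

¬¬¬¬(¬(¬¬z ∨ ¬y) ∨ ¬(¬¬z ∨ ¬y) ∧ x ∨ ¬z) ∨ ¬x
= ¬¬(¬(¬¬z ∨ ¬y) ∨ ¬(¬¬z ∨ ¬y) ∧ x ∨ ¬z) ∨ ¬x   (double negation)
= ¬¬(¬(¬¬z ∨ ¬y) ∨ ¬z) ∨ ¬x   (absorption)
= ¬¬(¬z ∧ y ∨ ¬z) ∨ ¬x   (De Morgan)
= ¬¬¬z ∨ ¬x   (absorption)
= ¬z ∨ ¬x   (double negation)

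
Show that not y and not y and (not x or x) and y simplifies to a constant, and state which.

not y and not y and (not x or x) and y
= not y and not y and y   [complement / identity]
= not y and y   [idempotence]
= False   [complement]

False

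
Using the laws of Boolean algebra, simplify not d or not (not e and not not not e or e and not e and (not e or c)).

not d or e

not d or not (not e and not not not e or e and not e and (not e or c))
= not d or not (not e and not e or e and not e and (not e or c))
= not d or not (not e and not e or e and not e)
= not d or not not e
= not d or e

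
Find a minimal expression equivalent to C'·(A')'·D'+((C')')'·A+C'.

C'·(A')'·D'+((C')')'·A+C'
= C'·A·D'+((C')')'·A+C'   (double negation)
= C'·A·D'+C'·A+C'   (double negation)
= C'·A+C'   (absorption)
= C'   (absorption)

C'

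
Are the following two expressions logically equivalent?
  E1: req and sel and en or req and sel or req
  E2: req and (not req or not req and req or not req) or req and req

Yes

E1: req and sel and en or req and sel or req
    = req and sel or req   [absorption]
    = req   [absorption]
E2: req and (not req or not req and req or not req) or req and req
    = req and (not req or not req) or req and req   [complement / identity]
    = req and not req or req and req   [idempotence]
    = req   [distribution]
Both reduce to req, so they are equivalent.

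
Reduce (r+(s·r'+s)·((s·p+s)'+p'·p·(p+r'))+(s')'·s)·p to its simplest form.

(r+s)·p

(r+(s·r'+s)·((s·p+s)'+p'·p·(p+r'))+(s')'·s)·p
= (r+(s·r'+s)·((s·p+s)'+p'·p)+(s')'·s)·p   [absorption]
= (r+(s·r'+s)·(s·p+s)'+(s')'·s)·p   [complement / identity]
= (r+(s·r'+s)·s'+(s')'·s)·p   [absorption]
= (r+(s·r'+s)·s'+s·s)·p   [double negation]
= (r+s·s'+s·s)·p   [absorption]
= (r+s)·p   [distribution]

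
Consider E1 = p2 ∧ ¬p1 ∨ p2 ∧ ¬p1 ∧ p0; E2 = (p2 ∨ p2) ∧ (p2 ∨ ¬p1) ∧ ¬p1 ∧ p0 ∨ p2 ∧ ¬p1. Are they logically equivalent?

E1: p2 ∧ ¬p1 ∨ p2 ∧ ¬p1 ∧ p0
    = p2 ∧ ¬p1
E2: (p2 ∨ p2) ∧ (p2 ∨ ¬p1) ∧ ¬p1 ∧ p0 ∨ p2 ∧ ¬p1
    = (p2 ∧ ¬p1 ∨ p2) ∧ ¬p1 ∧ p0 ∨ p2 ∧ ¬p1
    = p2 ∧ ¬p1 ∧ p0 ∨ p2 ∧ ¬p1
    = p2 ∧ ¬p1
Both reduce to p2 ∧ ¬p1, so they are equivalent.

Yes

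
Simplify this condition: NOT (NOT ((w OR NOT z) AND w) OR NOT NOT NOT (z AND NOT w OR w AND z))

w AND z

NOT (NOT ((w OR NOT z) AND w) OR NOT NOT NOT (z AND NOT w OR w AND z))
= NOT (NOT ((w OR NOT z) AND w) OR NOT NOT NOT z)   [distribution]
= NOT (NOT w OR NOT NOT NOT z)   [absorption]
= NOT (NOT w OR NOT z)   [double negation]
= w AND z   [De Morgan]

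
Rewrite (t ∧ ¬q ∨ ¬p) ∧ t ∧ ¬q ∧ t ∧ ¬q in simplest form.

(t ∧ ¬q ∨ ¬p) ∧ t ∧ ¬q ∧ t ∧ ¬q
= (t ∧ ¬q ∨ ¬p) ∧ t ∧ ¬q   — idempotence
= t ∧ ¬q   — absorption

t ∧ ¬q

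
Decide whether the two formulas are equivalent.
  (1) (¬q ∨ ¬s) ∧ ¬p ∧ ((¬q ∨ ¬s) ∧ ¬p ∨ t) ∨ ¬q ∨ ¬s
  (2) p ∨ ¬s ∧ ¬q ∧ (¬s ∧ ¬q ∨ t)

No

E1: (¬q ∨ ¬s) ∧ ¬p ∧ ((¬q ∨ ¬s) ∧ ¬p ∨ t) ∨ ¬q ∨ ¬s
    = (¬q ∨ ¬s) ∧ ¬p ∨ ¬q ∨ ¬s   [absorption]
    = ¬q ∨ ¬s   [absorption]
E2: p ∨ ¬s ∧ ¬q ∧ (¬s ∧ ¬q ∨ t)
    = p ∨ ¬s ∧ ¬q   [absorption]
These differ: at p=1, q=1, s=1, t=0, E1 = 0 but E2 = 1.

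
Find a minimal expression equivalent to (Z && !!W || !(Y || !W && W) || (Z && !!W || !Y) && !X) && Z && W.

(Z && !!W || !(Y || !W && W) || (Z && !!W || !Y) && !X) && Z && W
= (Z && !!W || !Y || (Z && !!W || !Y) && !X) && Z && W   — complement / identity
= (Z && !!W || !Y) && Z && W   — absorption
= (Z && W || !Y) && Z && W   — double negation
= Z && W   — absorption

Z && W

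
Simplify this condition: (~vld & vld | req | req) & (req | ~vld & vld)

(~vld & vld | req | req) & (req | ~vld & vld)
= (~vld & vld | req) & ~vld & vld | req
= ~vld & vld | req
= req

req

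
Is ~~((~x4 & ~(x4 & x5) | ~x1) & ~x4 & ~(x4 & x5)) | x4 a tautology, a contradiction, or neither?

~~((~x4 & ~(x4 & x5) | ~x1) & ~x4 & ~(x4 & x5)) | x4
= ~~(~x4 & ~(x4 & x5)) | x4   [absorption]
= ~(x4 | x4 & x5) | x4   [De Morgan]
= ~x4 | x4   [absorption]
= 1   [complement]

tautology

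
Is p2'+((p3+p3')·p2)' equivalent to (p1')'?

No

E1: p2'+((p3+p3')·p2)'
    = p2'+p2'   [complement / identity]
    = p2'   [idempotence]
E2: (p1')'
    = p1   [double negation]
These differ: at p1=0, p2=0, p3=0, E1 = 1 but E2 = 0.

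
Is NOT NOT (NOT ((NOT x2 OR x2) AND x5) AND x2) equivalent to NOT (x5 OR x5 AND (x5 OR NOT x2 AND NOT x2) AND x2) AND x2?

E1: NOT NOT (NOT ((NOT x2 OR x2) AND x5) AND x2)
    = NOT ((NOT x2 OR x2) AND x5) AND x2
    = NOT x5 AND x2
E2: NOT (x5 OR x5 AND (x5 OR NOT x2 AND NOT x2) AND x2) AND x2
    = NOT (x5 OR x5 AND (x5 OR NOT x2) AND x2) AND x2
    = NOT (x5 OR x5 AND x2) AND x2
    = NOT x5 AND x2
Both reduce to NOT x5 AND x2, so they are equivalent.

Yes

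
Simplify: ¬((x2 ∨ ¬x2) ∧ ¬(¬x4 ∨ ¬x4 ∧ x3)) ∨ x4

True

¬((x2 ∨ ¬x2) ∧ ¬(¬x4 ∨ ¬x4 ∧ x3)) ∨ x4
= ¬¬(¬x4 ∨ ¬x4 ∧ x3) ∨ x4   (complement / identity)
= ¬¬¬x4 ∨ x4   (absorption)
= ¬x4 ∨ x4   (double negation)
= True   (complement)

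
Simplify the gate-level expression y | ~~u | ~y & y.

y | ~~u | ~y & y
= y | u | ~y & y   — double negation
= y | u   — complement / identity

y | u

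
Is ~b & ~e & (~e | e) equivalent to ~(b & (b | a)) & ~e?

E1: ~b & ~e & (~e | e)
    = ~b & ~e
E2: ~(b & (b | a)) & ~e
    = ~b & ~e
Both reduce to ~b & ~e, so they are equivalent.

Yes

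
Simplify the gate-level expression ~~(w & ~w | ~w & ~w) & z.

~w & z

~~(w & ~w | ~w & ~w) & z
= ~~~w & z   (distribution)
= ~w & z   (double negation)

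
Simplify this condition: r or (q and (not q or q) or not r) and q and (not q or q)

r or q

r or (q and (not q or q) or not r) and q and (not q or q)
= r or q and (not q or q)   [absorption]
= r or q   [complement / identity]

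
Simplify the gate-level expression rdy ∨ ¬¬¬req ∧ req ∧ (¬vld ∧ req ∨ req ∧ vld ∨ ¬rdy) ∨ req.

rdy ∨ req

rdy ∨ ¬¬¬req ∧ req ∧ (¬vld ∧ req ∨ req ∧ vld ∨ ¬rdy) ∨ req
= rdy ∨ ¬¬¬req ∧ req ∧ (req ∨ ¬rdy) ∨ req   [distribution]
= rdy ∨ ¬req ∧ req ∧ (req ∨ ¬rdy) ∨ req   [double negation]
= rdy ∨ ¬req ∧ req ∨ req   [absorption]
= rdy ∨ req   [complement / identity]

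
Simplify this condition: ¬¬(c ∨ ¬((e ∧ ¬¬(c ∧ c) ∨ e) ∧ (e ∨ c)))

¬¬(c ∨ ¬((e ∧ ¬¬(c ∧ c) ∨ e) ∧ (e ∨ c)))
= c ∨ ¬((e ∧ ¬¬(c ∧ c) ∨ e) ∧ (e ∨ c))
= c ∨ ¬((e ∧ c ∧ c ∨ e) ∧ (e ∨ c))
= c ∨ ¬((e ∧ c ∨ e) ∧ (e ∨ c))
= c ∨ ¬(e ∧ (e ∨ c))
= c ∨ ¬e

c ∨ ¬e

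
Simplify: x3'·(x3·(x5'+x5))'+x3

1

x3'·(x3·(x5'+x5))'+x3
= x3'·x3'+x3   [complement / identity]
= x3'+x3   [idempotence]
= 1   [complement]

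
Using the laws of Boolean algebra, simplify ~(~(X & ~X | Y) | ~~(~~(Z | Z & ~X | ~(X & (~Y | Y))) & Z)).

~(~(X & ~X | Y) | ~~(~~(Z | Z & ~X | ~(X & (~Y | Y))) & Z))
= ~(~Y | ~~(~~(Z | Z & ~X | ~(X & (~Y | Y))) & Z))   [complement / identity]
= Y & ~(~~(Z | Z & ~X | ~(X & (~Y | Y))) & Z)   [De Morgan]
= Y & ~(~~(Z | ~(X & (~Y | Y))) & Z)   [absorption]
= Y & ~((Z | ~(X & (~Y | Y))) & Z)   [double negation]
= Y & ~((Z | ~X) & Z)   [complement / identity]
= Y & ~Z   [absorption]

Y & ~Z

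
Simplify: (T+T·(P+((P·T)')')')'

T'

(T+T·(P+((P·T)')')')'
= (T+T·(P+P·T)')'
= (T+T·P')'
= T'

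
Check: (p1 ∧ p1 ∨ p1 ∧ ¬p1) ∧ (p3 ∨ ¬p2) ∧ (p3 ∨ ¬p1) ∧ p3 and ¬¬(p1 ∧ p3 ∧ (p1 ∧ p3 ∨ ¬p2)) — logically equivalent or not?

E1: (p1 ∧ p1 ∨ p1 ∧ ¬p1) ∧ (p3 ∨ ¬p2) ∧ (p3 ∨ ¬p1) ∧ p3
    = (p1 ∧ p1 ∨ p1 ∧ ¬p1) ∧ (p3 ∨ ¬p2) ∧ p3   — absorption
    = (p1 ∧ p1 ∨ p1 ∧ ¬p1) ∧ p3   — absorption
    = p1 ∧ p3   — distribution
E2: ¬¬(p1 ∧ p3 ∧ (p1 ∧ p3 ∨ ¬p2))
    = p1 ∧ p3 ∧ (p1 ∧ p3 ∨ ¬p2)   — double negation
    = p1 ∧ p3   — absorption
Both reduce to p1 ∧ p3, so they are equivalent.

Yes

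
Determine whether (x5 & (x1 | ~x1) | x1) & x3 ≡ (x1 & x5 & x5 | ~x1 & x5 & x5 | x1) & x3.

Yes

E1: (x5 & (x1 | ~x1) | x1) & x3
    = (x5 | x1) & x3   — complement / identity
E2: (x1 & x5 & x5 | ~x1 & x5 & x5 | x1) & x3
    = (x5 & x5 | x1) & x3   — distribution
    = (x5 | x1) & x3   — idempotence
Both reduce to (x5 | x1) & x3, so they are equivalent.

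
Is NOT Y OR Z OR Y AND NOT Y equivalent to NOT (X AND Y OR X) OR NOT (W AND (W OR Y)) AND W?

No

E1: NOT Y OR Z OR Y AND NOT Y
    = NOT Y OR Z
E2: NOT (X AND Y OR X) OR NOT (W AND (W OR Y)) AND W
    = NOT (X AND Y OR X) OR NOT W AND W
    = NOT (X AND Y OR X)
    = NOT X
These differ: at W=0, X=0, Y=1, Z=0, E1 = 0 but E2 = 1.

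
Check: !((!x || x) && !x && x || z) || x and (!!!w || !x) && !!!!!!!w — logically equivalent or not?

No

E1: !((!x || x) && !x && x || z) || x
    = !(!x && x || z) || x   (complement / identity)
    = !z || x   (complement / identity)
E2: (!!!w || !x) && !!!!!!!w
    = (!!!w || !x) && !!!!!w   (double negation)
    = (!!!w || !x) && !!!w   (double negation)
    = !!!w   (absorption)
    = !w   (double negation)
These differ: at w=1, x=0, z=0, E1 = 1 but E2 = 0.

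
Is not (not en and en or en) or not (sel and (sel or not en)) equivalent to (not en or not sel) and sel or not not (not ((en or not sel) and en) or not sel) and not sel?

E1: not (not en and en or en) or not (sel and (sel or not en))
    = not en or not (sel and (sel or not en))   (complement / identity)
    = not en or not sel   (absorption)
E2: (not en or not sel) and sel or not not (not ((en or not sel) and en) or not sel) and not sel
    = (not en or not sel) and sel or not not (not en or not sel) and not sel   (absorption)
    = (not en or not sel) and sel or (not en or not sel) and not sel   (double negation)
    = not en or not sel   (distribution)
Both reduce to not en or not sel, so they are equivalent.

Yes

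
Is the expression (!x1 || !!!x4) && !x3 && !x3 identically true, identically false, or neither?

(!x1 || !!!x4) && !x3 && !x3
= (!x1 || !x4) && !x3 && !x3   (double negation)
= (!x1 || !x4) && !x3   (idempotence)
This depends on x1, x3, x4, so it is not a constant.

neither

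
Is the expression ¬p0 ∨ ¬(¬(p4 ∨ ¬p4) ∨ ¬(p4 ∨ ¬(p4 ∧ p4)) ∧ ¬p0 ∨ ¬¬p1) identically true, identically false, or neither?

¬p0 ∨ ¬(¬(p4 ∨ ¬p4) ∨ ¬(p4 ∨ ¬(p4 ∧ p4)) ∧ ¬p0 ∨ ¬¬p1)
= ¬p0 ∨ ¬(¬(p4 ∨ ¬p4) ∨ ¬(p4 ∨ ¬p4) ∧ ¬p0 ∨ ¬¬p1)   — idempotence
= ¬p0 ∨ ¬(¬(p4 ∨ ¬p4) ∨ ¬¬p1)   — absorption
= ¬p0 ∨ (p4 ∨ ¬p4) ∧ ¬p1   — De Morgan
= ¬p0 ∨ ¬p1   — complement / identity
This depends on p0, p1, so it is not a constant.

neither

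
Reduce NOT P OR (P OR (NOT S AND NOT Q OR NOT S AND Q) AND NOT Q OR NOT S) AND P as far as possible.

TRUE

NOT P OR (P OR (NOT S AND NOT Q OR NOT S AND Q) AND NOT Q OR NOT S) AND P
= NOT P OR (P OR NOT S AND NOT Q OR NOT S) AND P   — distribution
= NOT P OR (P OR NOT S) AND P   — absorption
= NOT P OR P   — absorption
= TRUE   — complement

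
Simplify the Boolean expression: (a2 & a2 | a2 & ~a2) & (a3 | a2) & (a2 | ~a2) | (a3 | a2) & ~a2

a3 | a2

(a2 & a2 | a2 & ~a2) & (a3 | a2) & (a2 | ~a2) | (a3 | a2) & ~a2
= a2 & (a3 | a2) & (a2 | ~a2) | (a3 | a2) & ~a2   — distribution
= a2 & (a3 | a2) | (a3 | a2) & ~a2   — complement / identity
= a3 | a2   — distribution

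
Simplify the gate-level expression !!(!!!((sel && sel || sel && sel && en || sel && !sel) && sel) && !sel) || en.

!!(!!!((sel && sel || sel && sel && en || sel && !sel) && sel) && !sel) || en
= !!(!!!((sel && sel || sel && !sel) && sel) && !sel) || en   — absorption
= !!(!!!(sel && sel) && !sel) || en   — distribution
= !!(!(sel && sel) && !sel) || en   — double negation
= !(sel && sel || sel) || en   — De Morgan
= !(sel || sel) || en   — idempotence
= !sel || en   — idempotence

!sel || en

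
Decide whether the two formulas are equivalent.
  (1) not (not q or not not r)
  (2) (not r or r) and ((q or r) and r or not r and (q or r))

No

E1: not (not q or not not r)
    = q and not r   [De Morgan]
E2: (not r or r) and ((q or r) and r or not r and (q or r))
    = (q or r) and r or not r and (q or r)   [complement / identity]
    = q or r   [distribution]
These differ: at q=0, r=1, E1 = 0 but E2 = 1.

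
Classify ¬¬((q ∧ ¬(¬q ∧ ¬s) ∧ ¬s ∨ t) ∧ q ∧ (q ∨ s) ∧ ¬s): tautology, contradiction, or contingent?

¬¬((q ∧ ¬(¬q ∧ ¬s) ∧ ¬s ∨ t) ∧ q ∧ (q ∨ s) ∧ ¬s)
= ¬¬((q ∧ (q ∨ s) ∧ ¬s ∨ t) ∧ q ∧ (q ∨ s) ∧ ¬s)   — De Morgan
= ¬¬(q ∧ (q ∨ s) ∧ ¬s)   — absorption
= q ∧ (q ∨ s) ∧ ¬s   — double negation
= q ∧ ¬s   — absorption
This depends on q, s, so it is not a constant.

contingent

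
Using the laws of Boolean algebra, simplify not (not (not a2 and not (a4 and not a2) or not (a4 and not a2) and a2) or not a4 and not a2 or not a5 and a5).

not (not (not a2 and not (a4 and not a2) or not (a4 and not a2) and a2) or not a4 and not a2 or not a5 and a5)
= not (not not (a4 and not a2) or not a4 and not a2 or not a5 and a5)   (distribution)
= not (a4 and not a2 or not a4 and not a2 or not a5 and a5)   (double negation)
= not (a4 and not a2 or not a4 and not a2)   (complement / identity)
= not not a2   (distribution)
= a2   (double negation)

a2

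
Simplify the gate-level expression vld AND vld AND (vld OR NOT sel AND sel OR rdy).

vld

vld AND vld AND (vld OR NOT sel AND sel OR rdy)
= vld AND vld AND (vld OR rdy)   [complement / identity]
= vld AND vld   [absorption]
= vld   [idempotence]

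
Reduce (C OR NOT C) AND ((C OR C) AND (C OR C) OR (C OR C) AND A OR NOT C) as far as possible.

(C OR NOT C) AND ((C OR C) AND (C OR C) OR (C OR C) AND A OR NOT C)
= (C OR C) AND (C OR C) OR (C OR C) AND A OR NOT C   [complement / identity]
= (C OR C) AND (C OR C OR A) OR NOT C   [distribution]
= C OR C OR NOT C   [absorption]
= C OR NOT C   [idempotence]
= TRUE   [complement]

TRUE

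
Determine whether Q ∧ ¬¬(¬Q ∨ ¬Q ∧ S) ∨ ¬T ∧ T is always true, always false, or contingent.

always false

Q ∧ ¬¬(¬Q ∨ ¬Q ∧ S) ∨ ¬T ∧ T
= Q ∧ ¬¬¬Q ∨ ¬T ∧ T   [absorption]
= Q ∧ ¬¬¬Q   [complement / identity]
= Q ∧ ¬Q   [double negation]
= False   [complement]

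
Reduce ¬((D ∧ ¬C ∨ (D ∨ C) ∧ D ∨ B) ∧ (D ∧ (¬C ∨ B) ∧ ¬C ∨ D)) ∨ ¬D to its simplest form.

¬D

¬((D ∧ ¬C ∨ (D ∨ C) ∧ D ∨ B) ∧ (D ∧ (¬C ∨ B) ∧ ¬C ∨ D)) ∨ ¬D
= ¬((D ∧ ¬C ∨ D ∨ B) ∧ (D ∧ (¬C ∨ B) ∧ ¬C ∨ D)) ∨ ¬D   — absorption
= ¬((D ∧ ¬C ∨ D ∨ B) ∧ (D ∧ ¬C ∨ D)) ∨ ¬D   — absorption
= ¬(D ∧ ¬C ∨ D) ∨ ¬D   — absorption
= ¬D ∨ ¬D   — absorption
= ¬D   — idempotence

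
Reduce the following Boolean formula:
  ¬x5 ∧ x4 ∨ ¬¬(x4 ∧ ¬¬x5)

x4

¬x5 ∧ x4 ∨ ¬¬(x4 ∧ ¬¬x5)
= ¬x5 ∧ x4 ∨ x4 ∧ ¬¬x5   — double negation
= ¬x5 ∧ x4 ∨ x4 ∧ x5   — double negation
= x4   — distribution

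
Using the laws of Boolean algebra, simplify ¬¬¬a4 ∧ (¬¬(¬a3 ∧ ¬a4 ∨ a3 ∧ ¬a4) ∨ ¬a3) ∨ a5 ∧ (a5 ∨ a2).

¬a4 ∨ a5

¬¬¬a4 ∧ (¬¬(¬a3 ∧ ¬a4 ∨ a3 ∧ ¬a4) ∨ ¬a3) ∨ a5 ∧ (a5 ∨ a2)
= ¬¬¬a4 ∧ (¬¬¬a4 ∨ ¬a3) ∨ a5 ∧ (a5 ∨ a2)
= ¬¬¬a4 ∨ a5 ∧ (a5 ∨ a2)
= ¬a4 ∨ a5 ∧ (a5 ∨ a2)
= ¬a4 ∨ a5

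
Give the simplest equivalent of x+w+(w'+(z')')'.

x+w+(w'+(z')')'
= x+w+w·z'   — De Morgan
= x+w   — absorption

x+w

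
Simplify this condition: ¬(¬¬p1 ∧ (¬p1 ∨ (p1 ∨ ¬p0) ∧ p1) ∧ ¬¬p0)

¬p1 ∨ ¬p0

¬(¬¬p1 ∧ (¬p1 ∨ (p1 ∨ ¬p0) ∧ p1) ∧ ¬¬p0)
= ¬(¬¬p1 ∧ (¬p1 ∨ p1) ∧ ¬¬p0)   — absorption
= ¬(¬¬p1 ∧ ¬¬p0)   — complement / identity
= ¬p1 ∨ ¬p0   — De Morgan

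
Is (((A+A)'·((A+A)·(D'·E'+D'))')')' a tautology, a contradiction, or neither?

neither

(((A+A)'·((A+A)·(D'·E'+D'))')')'
= (((A+A)'·((A+A)·D')')')'   — absorption
= (A+A+(A+A)·D')'   — De Morgan
= (A+A)'   — absorption
= A'   — idempotence
This depends on A, so it is not a constant.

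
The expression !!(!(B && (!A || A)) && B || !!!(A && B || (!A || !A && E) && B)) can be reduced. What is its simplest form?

!B

!!(!(B && (!A || A)) && B || !!!(A && B || (!A || !A && E) && B))
= !!(!(B && (!A || A)) && B || !(A && B || (!A || !A && E) && B))   [double negation]
= !!(!B && B || !(A && B || (!A || !A && E) && B))   [complement / identity]
= !!(!B && B || !(A && B || !A && B))   [absorption]
= !!(!B && B || !B)   [distribution]
= !B && B || !B   [double negation]
= !B   [complement / identity]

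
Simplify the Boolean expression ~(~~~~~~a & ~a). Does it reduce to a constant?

1

~(~~~~~~a & ~a)
= ~~~~~a | a   — De Morgan
= ~~~a | a   — double negation
= ~a | a   — double negation
= 1   — complement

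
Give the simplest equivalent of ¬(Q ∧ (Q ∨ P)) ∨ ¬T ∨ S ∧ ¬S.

¬Q ∨ ¬T

¬(Q ∧ (Q ∨ P)) ∨ ¬T ∨ S ∧ ¬S
= ¬Q ∨ ¬T ∨ S ∧ ¬S
= ¬Q ∨ ¬T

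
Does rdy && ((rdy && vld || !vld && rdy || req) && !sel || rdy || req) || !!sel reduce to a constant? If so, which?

rdy && ((rdy && vld || !vld && rdy || req) && !sel || rdy || req) || !!sel
= rdy && ((rdy || req) && !sel || rdy || req) || !!sel
= rdy && (rdy || req) || !!sel
= rdy && (rdy || req) || sel
= rdy || sel
This depends on rdy, sel, so it is not a constant.

no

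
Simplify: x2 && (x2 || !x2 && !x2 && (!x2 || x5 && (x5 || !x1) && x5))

x2 && (x2 || !x2 && !x2 && (!x2 || x5 && (x5 || !x1) && x5))
= x2 && (x2 || !x2 && (!x2 || x5 && (x5 || !x1) && x5))   [idempotence]
= x2 && (x2 || !x2 && (!x2 || x5 && x5))   [absorption]
= x2 && (x2 || !x2 && (!x2 || x5))   [idempotence]
= x2 && (x2 || !x2)   [absorption]
= x2   [complement / identity]

x2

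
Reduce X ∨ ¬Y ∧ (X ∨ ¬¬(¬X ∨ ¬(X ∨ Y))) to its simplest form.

X ∨ ¬Y

X ∨ ¬Y ∧ (X ∨ ¬¬(¬X ∨ ¬(X ∨ Y)))
= X ∨ ¬Y ∧ (X ∨ ¬(X ∧ (X ∨ Y)))   (De Morgan)
= X ∨ ¬Y ∧ (X ∨ ¬X)   (absorption)
= X ∨ ¬Y   (complement / identity)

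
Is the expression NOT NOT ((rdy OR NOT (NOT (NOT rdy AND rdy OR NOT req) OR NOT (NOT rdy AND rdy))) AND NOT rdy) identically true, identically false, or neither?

identically false

NOT NOT ((rdy OR NOT (NOT (NOT rdy AND rdy OR NOT req) OR NOT (NOT rdy AND rdy))) AND NOT rdy)
= NOT NOT ((rdy OR (NOT rdy AND rdy OR NOT req) AND NOT rdy AND rdy) AND NOT rdy)
= NOT NOT ((rdy OR NOT rdy AND rdy) AND NOT rdy)
= NOT NOT (rdy AND NOT rdy)
= rdy AND NOT rdy
= FALSE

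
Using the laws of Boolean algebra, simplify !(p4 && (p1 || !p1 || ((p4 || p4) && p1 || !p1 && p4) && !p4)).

!(p4 && (p1 || !p1 || ((p4 || p4) && p1 || !p1 && p4) && !p4))
= !(p4 && (p1 || !p1 || (p4 && p1 || !p1 && p4) && !p4))
= !(p4 && (p1 || !p1 || p4 && !p4))
= !(p4 && (p1 || !p1))
= !p4

!p4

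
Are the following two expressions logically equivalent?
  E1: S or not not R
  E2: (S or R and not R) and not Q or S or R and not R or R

Yes

E1: S or not not R
    = S or R
E2: (S or R and not R) and not Q or S or R and not R or R
    = S or R and not R or R
    = S or R
Both reduce to S or R, so they are equivalent.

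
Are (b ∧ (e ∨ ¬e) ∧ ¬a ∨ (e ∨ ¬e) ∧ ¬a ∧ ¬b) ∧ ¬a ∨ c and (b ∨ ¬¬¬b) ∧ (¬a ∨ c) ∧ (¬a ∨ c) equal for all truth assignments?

Yes

E1: (b ∧ (e ∨ ¬e) ∧ ¬a ∨ (e ∨ ¬e) ∧ ¬a ∧ ¬b) ∧ ¬a ∨ c
    = (e ∨ ¬e) ∧ ¬a ∧ ¬a ∨ c
    = ¬a ∧ ¬a ∨ c
    = ¬a ∨ c
E2: (b ∨ ¬¬¬b) ∧ (¬a ∨ c) ∧ (¬a ∨ c)
    = (b ∨ ¬b) ∧ (¬a ∨ c) ∧ (¬a ∨ c)
    = (¬a ∨ c) ∧ (¬a ∨ c)
    = ¬a ∨ c
Both reduce to ¬a ∨ c, so they are equivalent.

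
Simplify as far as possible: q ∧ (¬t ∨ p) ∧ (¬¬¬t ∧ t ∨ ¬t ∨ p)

q ∧ (¬t ∨ p) ∧ (¬¬¬t ∧ t ∨ ¬t ∨ p)
= q ∧ (¬t ∨ p) ∧ (¬t ∧ t ∨ ¬t ∨ p)   — double negation
= q ∧ (¬t ∨ p) ∧ (¬t ∨ p)   — complement / identity
= q ∧ (¬t ∨ p)   — idempotence

q ∧ (¬t ∨ p)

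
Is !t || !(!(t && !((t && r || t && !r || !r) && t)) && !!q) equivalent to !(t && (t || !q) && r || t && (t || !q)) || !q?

E1: !t || !(!(t && !((t && r || t && !r || !r) && t)) && !!q)
    = !t || t && !((t && r || t && !r || !r) && t) || !q   [De Morgan]
    = !t || t && !((t || !r) && t) || !q   [distribution]
    = !t || t && !t || !q   [absorption]
    = !t || !q   [complement / identity]
E2: !(t && (t || !q) && r || t && (t || !q)) || !q
    = !(t && (t || !q)) || !q   [absorption]
    = !t || !q   [absorption]
Both reduce to !t || !q, so they are equivalent.

Yes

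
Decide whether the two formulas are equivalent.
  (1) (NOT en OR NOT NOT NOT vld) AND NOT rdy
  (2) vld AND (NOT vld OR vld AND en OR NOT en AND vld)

No

E1: (NOT en OR NOT NOT NOT vld) AND NOT rdy
    = (NOT en OR NOT vld) AND NOT rdy   [double negation]
E2: vld AND (NOT vld OR vld AND en OR NOT en AND vld)
    = vld AND (NOT vld OR vld)   [distribution]
    = vld   [complement / identity]
These differ: at en=0, rdy=0, vld=0, E1 = 1 but E2 = 0.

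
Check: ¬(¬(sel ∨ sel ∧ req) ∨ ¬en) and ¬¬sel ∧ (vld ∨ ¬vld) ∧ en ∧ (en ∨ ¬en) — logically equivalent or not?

Yes

E1: ¬(¬(sel ∨ sel ∧ req) ∨ ¬en)
    = (sel ∨ sel ∧ req) ∧ en   (De Morgan)
    = sel ∧ en   (absorption)
E2: ¬¬sel ∧ (vld ∨ ¬vld) ∧ en ∧ (en ∨ ¬en)
    = sel ∧ (vld ∨ ¬vld) ∧ en ∧ (en ∨ ¬en)   (double negation)
    = sel ∧ en ∧ (en ∨ ¬en)   (complement / identity)
    = sel ∧ en   (complement / identity)
Both reduce to sel ∧ en, so they are equivalent.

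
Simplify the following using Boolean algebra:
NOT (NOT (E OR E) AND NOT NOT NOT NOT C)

NOT (NOT (E OR E) AND NOT NOT NOT NOT C)
= NOT (NOT (E OR E) AND NOT NOT C)   [double negation]
= NOT (NOT E AND NOT NOT C)   [idempotence]
= E OR NOT C   [De Morgan]

E OR NOT C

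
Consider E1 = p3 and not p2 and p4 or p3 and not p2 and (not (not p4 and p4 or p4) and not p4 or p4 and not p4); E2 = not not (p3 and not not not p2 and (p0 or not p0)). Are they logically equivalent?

E1: p3 and not p2 and p4 or p3 and not p2 and (not (not p4 and p4 or p4) and not p4 or p4 and not p4)
    = p3 and not p2 and p4 or p3 and not p2 and (not p4 and not p4 or p4 and not p4)   (complement / identity)
    = p3 and not p2 and p4 or p3 and not p2 and not p4   (distribution)
    = p3 and not p2   (distribution)
E2: not not (p3 and not not not p2 and (p0 or not p0))
    = not not (p3 and not not not p2)   (complement / identity)
    = p3 and not not not p2   (double negation)
    = p3 and not p2   (double negation)
Both reduce to p3 and not p2, so they are equivalent.

Yes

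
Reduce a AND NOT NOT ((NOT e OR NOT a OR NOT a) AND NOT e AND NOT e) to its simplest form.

a AND NOT e

a AND NOT NOT ((NOT e OR NOT a OR NOT a) AND NOT e AND NOT e)
= a AND NOT NOT ((NOT e OR NOT a) AND NOT e AND NOT e)   [idempotence]
= a AND NOT NOT ((NOT e OR NOT a) AND NOT e)   [idempotence]
= a AND NOT NOT NOT e   [absorption]
= a AND NOT e   [double negation]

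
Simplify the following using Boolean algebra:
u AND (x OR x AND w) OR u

u

u AND (x OR x AND w) OR u
= u AND x OR u
= u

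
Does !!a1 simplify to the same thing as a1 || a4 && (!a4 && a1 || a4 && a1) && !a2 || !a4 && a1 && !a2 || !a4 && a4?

Yes

E1: !!a1
    = a1
E2: a1 || a4 && (!a4 && a1 || a4 && a1) && !a2 || !a4 && a1 && !a2 || !a4 && a4
    = a1 || a4 && (!a4 && a1 || a4 && a1) && !a2 || !a4 && a1 && !a2
    = a1 || a4 && a1 && !a2 || !a4 && a1 && !a2
    = a1 || a1 && !a2
    = a1
Both reduce to a1, so they are equivalent.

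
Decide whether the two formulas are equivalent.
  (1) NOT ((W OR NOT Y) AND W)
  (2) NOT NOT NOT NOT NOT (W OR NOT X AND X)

Yes

E1: NOT ((W OR NOT Y) AND W)
    = NOT W   — absorption
E2: NOT NOT NOT NOT NOT (W OR NOT X AND X)
    = NOT NOT NOT (W OR NOT X AND X)   — double negation
    = NOT NOT NOT W   — complement / identity
    = NOT W   — double negation
Both reduce to NOT W, so they are equivalent.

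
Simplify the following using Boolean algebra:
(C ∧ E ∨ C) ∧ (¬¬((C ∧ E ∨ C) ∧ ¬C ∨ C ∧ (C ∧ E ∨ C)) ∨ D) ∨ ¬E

(C ∧ E ∨ C) ∧ (¬¬((C ∧ E ∨ C) ∧ ¬C ∨ C ∧ (C ∧ E ∨ C)) ∨ D) ∨ ¬E
= (C ∧ E ∨ C) ∧ (¬¬(C ∧ E ∨ C) ∨ D) ∨ ¬E   [distribution]
= (C ∧ E ∨ C) ∧ (C ∧ E ∨ C ∨ D) ∨ ¬E   [double negation]
= C ∧ E ∨ C ∨ ¬E   [absorption]
= C ∨ ¬E   [absorption]

C ∨ ¬E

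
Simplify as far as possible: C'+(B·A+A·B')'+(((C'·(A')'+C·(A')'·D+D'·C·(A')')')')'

C'+A'

C'+(B·A+A·B')'+(((C'·(A')'+C·(A')'·D+D'·C·(A')')')')'
= C'+(B·A+A·B')'+(((C'·(A')'+C·(A')')')')'   [distribution]
= C'+A'+(((C'·(A')'+C·(A')')')')'   [distribution]
= C'+A'+((((A')')')')'   [distribution]
= C'+A'+((A')')'   [double negation]
= C'+A'+A'   [double negation]
= C'+A'   [idempotence]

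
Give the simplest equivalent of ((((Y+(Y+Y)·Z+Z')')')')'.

((((Y+(Y+Y)·Z+Z')')')')'
= ((((Y+Y·Z+Z')')')')'   — idempotence
= ((((Y+Z')')')')'   — absorption
= ((Y+Z')')'   — double negation
= Y+Z'   — double negation

Y+Z'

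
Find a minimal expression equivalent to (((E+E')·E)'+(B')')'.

(((E+E')·E)'+(B')')'
= (E'+(B')')'
= E·B'

E·B'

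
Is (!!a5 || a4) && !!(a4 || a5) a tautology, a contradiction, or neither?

neither

(!!a5 || a4) && !!(a4 || a5)
= (a5 || a4) && !!(a4 || a5)   (double negation)
= (a5 || a4) && (a4 || a5)   (double negation)
= a4 && a4 || a5   (distribution)
= a4 || a5   (idempotence)
This depends on a4, a5, so it is not a constant.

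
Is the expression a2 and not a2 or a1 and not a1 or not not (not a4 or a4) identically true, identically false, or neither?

identically true

a2 and not a2 or a1 and not a1 or not not (not a4 or a4)
= a1 and not a1 or not not (not a4 or a4)   (complement / identity)
= not not (not a4 or a4)   (complement / identity)
= not a4 or a4   (double negation)
= True   (complement)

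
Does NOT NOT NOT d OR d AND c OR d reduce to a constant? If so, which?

NOT NOT NOT d OR d AND c OR d
= NOT d OR d AND c OR d
= NOT d OR d
= TRUE

yes, True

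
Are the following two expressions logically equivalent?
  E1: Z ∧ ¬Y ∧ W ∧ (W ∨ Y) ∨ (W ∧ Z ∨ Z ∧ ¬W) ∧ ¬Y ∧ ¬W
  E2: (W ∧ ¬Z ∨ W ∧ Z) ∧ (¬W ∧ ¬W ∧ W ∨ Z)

E1: Z ∧ ¬Y ∧ W ∧ (W ∨ Y) ∨ (W ∧ Z ∨ Z ∧ ¬W) ∧ ¬Y ∧ ¬W
    = Z ∧ ¬Y ∧ W ∧ (W ∨ Y) ∨ Z ∧ ¬Y ∧ ¬W
    = Z ∧ ¬Y ∧ W ∨ Z ∧ ¬Y ∧ ¬W
    = Z ∧ ¬Y
E2: (W ∧ ¬Z ∨ W ∧ Z) ∧ (¬W ∧ ¬W ∧ W ∨ Z)
    = (W ∧ ¬Z ∨ W ∧ Z) ∧ (¬W ∧ W ∨ Z)
    = (W ∧ ¬Z ∨ W ∧ Z) ∧ Z
    = W ∧ Z
These differ: at W=1, Y=1, Z=1, E1 = 0 but E2 = 1.

No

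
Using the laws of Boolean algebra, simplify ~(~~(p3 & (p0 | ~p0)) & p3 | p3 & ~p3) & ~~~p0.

~(~~(p3 & (p0 | ~p0)) & p3 | p3 & ~p3) & ~~~p0
= ~(~~p3 & p3 | p3 & ~p3) & ~~~p0   [complement / identity]
= ~(p3 & p3 | p3 & ~p3) & ~~~p0   [double negation]
= ~p3 & ~~~p0   [distribution]
= ~p3 & ~p0   [double negation]

~p3 & ~p0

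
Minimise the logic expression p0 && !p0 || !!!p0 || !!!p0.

p0 && !p0 || !!!p0 || !!!p0
= !!!p0 || !!!p0   [complement / identity]
= !!!p0   [idempotence]
= !p0   [double negation]

!p0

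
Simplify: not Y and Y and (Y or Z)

not Y and Y and (Y or Z)
= not Y and Y   — absorption
= False   — complement

False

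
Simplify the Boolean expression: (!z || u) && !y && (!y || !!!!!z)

(!z || u) && !y

(!z || u) && !y && (!y || !!!!!z)
= (!z || u) && !y && (!y || !!!z)   [double negation]
= (!z || u) && !y && (!y || !z)   [double negation]
= (!z || u) && !y   [absorption]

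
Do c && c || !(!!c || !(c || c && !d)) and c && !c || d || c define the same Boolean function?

No

E1: c && c || !(!!c || !(c || c && !d))
    = c && c || !(!!c || !c)
    = c && c || !c && c
    = c
E2: c && !c || d || c
    = d || c
These differ: at c=0, d=1, E1 = 0 but E2 = 1.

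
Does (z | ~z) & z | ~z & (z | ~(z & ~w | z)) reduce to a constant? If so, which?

yes, True

(z | ~z) & z | ~z & (z | ~(z & ~w | z))
= (z | ~z) & z | ~z & (z | ~z)   — absorption
= z | ~z   — distribution
= 1   — complement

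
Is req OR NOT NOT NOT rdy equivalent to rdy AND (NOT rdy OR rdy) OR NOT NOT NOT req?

E1: req OR NOT NOT NOT rdy
    = req OR NOT rdy   — double negation
E2: rdy AND (NOT rdy OR rdy) OR NOT NOT NOT req
    = rdy AND (NOT rdy OR rdy) OR NOT req   — double negation
    = rdy OR NOT req   — complement / identity
These differ: at rdy=0, req=1, E1 = 1 but E2 = 0.

No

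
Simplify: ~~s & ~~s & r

~~s & ~~s & r
= ~~s & r   — idempotence
= s & r   — double negation

s & r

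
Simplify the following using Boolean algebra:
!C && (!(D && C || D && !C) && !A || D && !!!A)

!C && !A

!C && (!(D && C || D && !C) && !A || D && !!!A)
= !C && (!(D && C || D && !C) && !A || D && !A)   [double negation]
= !C && (!D && !A || D && !A)   [distribution]
= !C && !A   [distribution]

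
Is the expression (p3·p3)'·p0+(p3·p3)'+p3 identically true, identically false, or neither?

identically true

(p3·p3)'·p0+(p3·p3)'+p3
= (p3·p3)'+p3
= p3'+p3
= 1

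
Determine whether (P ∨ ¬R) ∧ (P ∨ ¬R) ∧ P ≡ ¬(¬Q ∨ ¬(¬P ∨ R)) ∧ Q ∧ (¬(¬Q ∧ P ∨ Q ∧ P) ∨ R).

No

E1: (P ∨ ¬R) ∧ (P ∨ ¬R) ∧ P
    = (P ∨ ¬R) ∧ P   [idempotence]
    = P   [absorption]
E2: ¬(¬Q ∨ ¬(¬P ∨ R)) ∧ Q ∧ (¬(¬Q ∧ P ∨ Q ∧ P) ∨ R)
    = ¬(¬Q ∨ ¬(¬P ∨ R)) ∧ Q ∧ (¬P ∨ R)   [distribution]
    = Q ∧ (¬P ∨ R) ∧ Q ∧ (¬P ∨ R)   [De Morgan]
    = Q ∧ (¬P ∨ R)   [idempotence]
These differ: at P=0, Q=1, R=0, E1 = 0 but E2 = 1.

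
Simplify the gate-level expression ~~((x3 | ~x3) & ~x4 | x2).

~~((x3 | ~x3) & ~x4 | x2)
= ~~(~x4 | x2)
= ~x4 | x2

~x4 | x2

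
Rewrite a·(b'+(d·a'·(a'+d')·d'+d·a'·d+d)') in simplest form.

a·(b'+(d·a'·(a'+d')·d'+d·a'·d+d)')
= a·(b'+(d·a'·d'+d·a'·d+d)')   (absorption)
= a·(b'+(d·a'+d)')   (distribution)
= a·(b'+d')   (absorption)

a·(b'+d')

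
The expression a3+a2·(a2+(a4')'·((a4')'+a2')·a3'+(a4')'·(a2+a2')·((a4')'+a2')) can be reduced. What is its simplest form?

a3+a2

a3+a2·(a2+(a4')'·((a4')'+a2')·a3'+(a4')'·(a2+a2')·((a4')'+a2'))
= a3+a2·(a2+(a4')'·((a4')'+a2')·a3'+(a4')'·((a4')'+a2'))
= a3+a2·(a2+(a4')'·((a4')'+a2'))
= a3+a2·(a2+(a4')')
= a3+a2·(a2+a4)
= a3+a2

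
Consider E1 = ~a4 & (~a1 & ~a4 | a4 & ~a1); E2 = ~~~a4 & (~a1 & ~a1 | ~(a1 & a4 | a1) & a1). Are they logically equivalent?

Yes

E1: ~a4 & (~a1 & ~a4 | a4 & ~a1)
    = ~a4 & ~a1   [distribution]
E2: ~~~a4 & (~a1 & ~a1 | ~(a1 & a4 | a1) & a1)
    = ~~~a4 & (~a1 & ~a1 | ~a1 & a1)   [absorption]
    = ~~~a4 & ~a1   [distribution]
    = ~a4 & ~a1   [double negation]
Both reduce to ~a4 & ~a1, so they are equivalent.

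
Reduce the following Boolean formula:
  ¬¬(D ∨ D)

¬¬(D ∨ D)
= D ∨ D   [double negation]
= D   [idempotence]

D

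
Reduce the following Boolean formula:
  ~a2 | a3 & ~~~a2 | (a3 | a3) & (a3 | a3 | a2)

~a2 | a3

~a2 | a3 & ~~~a2 | (a3 | a3) & (a3 | a3 | a2)
= ~a2 | a3 & ~a2 | (a3 | a3) & (a3 | a3 | a2)   — double negation
= ~a2 | a3 & ~a2 | a3 | a3   — absorption
= ~a2 | a3 & ~a2 | a3   — idempotence
= ~a2 | a3   — absorption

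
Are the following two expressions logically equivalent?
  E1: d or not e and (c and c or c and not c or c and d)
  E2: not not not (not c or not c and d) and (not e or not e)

No

E1: d or not e and (c and c or c and not c or c and d)
    = d or not e and (c or c and d)
    = d or not e and c
E2: not not not (not c or not c and d) and (not e or not e)
    = not not not not c and (not e or not e)
    = not not c and (not e or not e)
    = not not c and not e
    = c and not e
These differ: at c=0, d=1, e=1, E1 = 1 but E2 = 0.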